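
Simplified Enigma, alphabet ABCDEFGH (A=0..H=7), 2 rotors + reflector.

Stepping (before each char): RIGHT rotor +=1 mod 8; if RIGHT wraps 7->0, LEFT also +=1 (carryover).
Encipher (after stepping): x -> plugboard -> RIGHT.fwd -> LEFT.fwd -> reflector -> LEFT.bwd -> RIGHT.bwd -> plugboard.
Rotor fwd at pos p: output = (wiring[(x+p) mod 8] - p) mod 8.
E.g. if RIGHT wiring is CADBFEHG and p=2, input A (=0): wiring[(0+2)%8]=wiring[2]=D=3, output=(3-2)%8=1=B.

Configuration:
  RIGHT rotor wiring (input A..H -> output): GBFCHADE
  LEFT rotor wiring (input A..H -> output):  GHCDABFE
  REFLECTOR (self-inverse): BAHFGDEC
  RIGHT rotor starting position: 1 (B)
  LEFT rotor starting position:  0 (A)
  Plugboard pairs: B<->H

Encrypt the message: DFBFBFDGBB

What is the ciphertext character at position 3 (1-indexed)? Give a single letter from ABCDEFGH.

Char 1 ('D'): step: R->2, L=0; D->plug->D->R->G->L->F->refl->D->L'->D->R'->A->plug->A
Char 2 ('F'): step: R->3, L=0; F->plug->F->R->D->L->D->refl->F->L'->G->R'->G->plug->G
Char 3 ('B'): step: R->4, L=0; B->plug->H->R->G->L->F->refl->D->L'->D->R'->A->plug->A

A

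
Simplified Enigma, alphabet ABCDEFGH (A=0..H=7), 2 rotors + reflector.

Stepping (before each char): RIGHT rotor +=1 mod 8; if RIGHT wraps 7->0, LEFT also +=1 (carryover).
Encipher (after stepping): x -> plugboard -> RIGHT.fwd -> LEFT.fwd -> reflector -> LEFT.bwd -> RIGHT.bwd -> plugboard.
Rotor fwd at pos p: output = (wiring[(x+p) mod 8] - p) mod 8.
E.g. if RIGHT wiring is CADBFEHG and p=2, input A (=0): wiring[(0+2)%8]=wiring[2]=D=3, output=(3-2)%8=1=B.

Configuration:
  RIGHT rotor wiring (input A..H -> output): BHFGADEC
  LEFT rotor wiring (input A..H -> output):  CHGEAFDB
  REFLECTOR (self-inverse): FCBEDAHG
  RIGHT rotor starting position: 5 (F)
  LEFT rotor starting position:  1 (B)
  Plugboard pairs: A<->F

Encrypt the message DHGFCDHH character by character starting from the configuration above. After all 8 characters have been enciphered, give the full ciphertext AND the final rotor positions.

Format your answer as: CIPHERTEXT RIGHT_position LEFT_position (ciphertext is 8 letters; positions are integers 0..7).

Answer: FEFDGGEA 5 2

Derivation:
Char 1 ('D'): step: R->6, L=1; D->plug->D->R->B->L->F->refl->A->L'->G->R'->A->plug->F
Char 2 ('H'): step: R->7, L=1; H->plug->H->R->F->L->C->refl->B->L'->H->R'->E->plug->E
Char 3 ('G'): step: R->0, L->2 (L advanced); G->plug->G->R->E->L->B->refl->C->L'->B->R'->A->plug->F
Char 4 ('F'): step: R->1, L=2; F->plug->A->R->G->L->A->refl->F->L'->H->R'->D->plug->D
Char 5 ('C'): step: R->2, L=2; C->plug->C->R->G->L->A->refl->F->L'->H->R'->G->plug->G
Char 6 ('D'): step: R->3, L=2; D->plug->D->R->B->L->C->refl->B->L'->E->R'->G->plug->G
Char 7 ('H'): step: R->4, L=2; H->plug->H->R->C->L->G->refl->H->L'->F->R'->E->plug->E
Char 8 ('H'): step: R->5, L=2; H->plug->H->R->D->L->D->refl->E->L'->A->R'->F->plug->A
Final: ciphertext=FEFDGGEA, RIGHT=5, LEFT=2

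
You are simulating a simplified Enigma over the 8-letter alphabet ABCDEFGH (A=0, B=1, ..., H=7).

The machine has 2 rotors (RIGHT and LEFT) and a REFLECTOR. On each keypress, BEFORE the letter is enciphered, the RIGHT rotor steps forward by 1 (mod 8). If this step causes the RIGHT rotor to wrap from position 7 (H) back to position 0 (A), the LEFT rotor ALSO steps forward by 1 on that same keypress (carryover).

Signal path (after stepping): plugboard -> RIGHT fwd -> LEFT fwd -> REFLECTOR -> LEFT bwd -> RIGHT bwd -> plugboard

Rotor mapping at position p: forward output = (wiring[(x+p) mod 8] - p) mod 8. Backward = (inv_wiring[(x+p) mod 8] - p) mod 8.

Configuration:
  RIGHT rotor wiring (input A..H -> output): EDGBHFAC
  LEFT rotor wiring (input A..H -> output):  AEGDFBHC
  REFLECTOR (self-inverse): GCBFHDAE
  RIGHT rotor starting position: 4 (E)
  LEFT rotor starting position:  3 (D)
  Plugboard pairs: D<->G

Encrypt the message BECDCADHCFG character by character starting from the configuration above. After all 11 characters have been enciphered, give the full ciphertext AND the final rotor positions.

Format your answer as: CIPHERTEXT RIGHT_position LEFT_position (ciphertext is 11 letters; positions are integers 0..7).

Char 1 ('B'): step: R->5, L=3; B->plug->B->R->D->L->E->refl->H->L'->E->R'->G->plug->D
Char 2 ('E'): step: R->6, L=3; E->plug->E->R->A->L->A->refl->G->L'->C->R'->A->plug->A
Char 3 ('C'): step: R->7, L=3; C->plug->C->R->E->L->H->refl->E->L'->D->R'->A->plug->A
Char 4 ('D'): step: R->0, L->4 (L advanced); D->plug->G->R->A->L->B->refl->C->L'->G->R'->C->plug->C
Char 5 ('C'): step: R->1, L=4; C->plug->C->R->A->L->B->refl->C->L'->G->R'->D->plug->G
Char 6 ('A'): step: R->2, L=4; A->plug->A->R->E->L->E->refl->H->L'->H->R'->B->plug->B
Char 7 ('D'): step: R->3, L=4; D->plug->G->R->A->L->B->refl->C->L'->G->R'->A->plug->A
Char 8 ('H'): step: R->4, L=4; H->plug->H->R->F->L->A->refl->G->L'->D->R'->A->plug->A
Char 9 ('C'): step: R->5, L=4; C->plug->C->R->F->L->A->refl->G->L'->D->R'->B->plug->B
Char 10 ('F'): step: R->6, L=4; F->plug->F->R->D->L->G->refl->A->L'->F->R'->D->plug->G
Char 11 ('G'): step: R->7, L=4; G->plug->D->R->H->L->H->refl->E->L'->E->R'->C->plug->C
Final: ciphertext=DAACGBAABGC, RIGHT=7, LEFT=4

Answer: DAACGBAABGC 7 4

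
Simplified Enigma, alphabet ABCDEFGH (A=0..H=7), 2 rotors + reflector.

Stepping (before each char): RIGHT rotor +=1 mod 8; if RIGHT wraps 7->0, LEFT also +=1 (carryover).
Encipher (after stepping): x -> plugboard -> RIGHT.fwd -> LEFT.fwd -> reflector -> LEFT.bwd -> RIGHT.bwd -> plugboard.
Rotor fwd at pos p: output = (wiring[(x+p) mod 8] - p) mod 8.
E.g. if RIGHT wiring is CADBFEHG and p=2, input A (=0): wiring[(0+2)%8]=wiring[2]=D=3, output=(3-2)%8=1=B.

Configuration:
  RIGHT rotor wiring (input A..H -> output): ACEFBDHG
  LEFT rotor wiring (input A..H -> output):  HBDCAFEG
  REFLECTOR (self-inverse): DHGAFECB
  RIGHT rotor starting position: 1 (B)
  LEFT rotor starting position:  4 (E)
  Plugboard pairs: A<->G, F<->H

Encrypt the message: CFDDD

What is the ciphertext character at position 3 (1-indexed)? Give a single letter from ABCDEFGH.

Char 1 ('C'): step: R->2, L=4; C->plug->C->R->H->L->G->refl->C->L'->D->R'->B->plug->B
Char 2 ('F'): step: R->3, L=4; F->plug->H->R->B->L->B->refl->H->L'->G->R'->B->plug->B
Char 3 ('D'): step: R->4, L=4; D->plug->D->R->C->L->A->refl->D->L'->E->R'->E->plug->E

E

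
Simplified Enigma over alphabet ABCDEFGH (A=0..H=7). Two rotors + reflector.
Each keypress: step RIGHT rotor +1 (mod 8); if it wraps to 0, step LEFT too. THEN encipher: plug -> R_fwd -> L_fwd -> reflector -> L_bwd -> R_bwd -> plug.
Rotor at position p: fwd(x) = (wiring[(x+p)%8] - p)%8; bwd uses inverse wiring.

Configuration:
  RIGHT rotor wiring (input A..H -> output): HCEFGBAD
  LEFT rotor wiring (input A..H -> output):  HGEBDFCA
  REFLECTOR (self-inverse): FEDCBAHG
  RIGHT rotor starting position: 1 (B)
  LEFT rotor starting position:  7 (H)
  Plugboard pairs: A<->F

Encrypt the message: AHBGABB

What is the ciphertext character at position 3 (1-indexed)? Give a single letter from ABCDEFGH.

Char 1 ('A'): step: R->2, L=7; A->plug->F->R->B->L->A->refl->F->L'->D->R'->B->plug->B
Char 2 ('H'): step: R->3, L=7; H->plug->H->R->B->L->A->refl->F->L'->D->R'->B->plug->B
Char 3 ('B'): step: R->4, L=7; B->plug->B->R->F->L->E->refl->B->L'->A->R'->G->plug->G

G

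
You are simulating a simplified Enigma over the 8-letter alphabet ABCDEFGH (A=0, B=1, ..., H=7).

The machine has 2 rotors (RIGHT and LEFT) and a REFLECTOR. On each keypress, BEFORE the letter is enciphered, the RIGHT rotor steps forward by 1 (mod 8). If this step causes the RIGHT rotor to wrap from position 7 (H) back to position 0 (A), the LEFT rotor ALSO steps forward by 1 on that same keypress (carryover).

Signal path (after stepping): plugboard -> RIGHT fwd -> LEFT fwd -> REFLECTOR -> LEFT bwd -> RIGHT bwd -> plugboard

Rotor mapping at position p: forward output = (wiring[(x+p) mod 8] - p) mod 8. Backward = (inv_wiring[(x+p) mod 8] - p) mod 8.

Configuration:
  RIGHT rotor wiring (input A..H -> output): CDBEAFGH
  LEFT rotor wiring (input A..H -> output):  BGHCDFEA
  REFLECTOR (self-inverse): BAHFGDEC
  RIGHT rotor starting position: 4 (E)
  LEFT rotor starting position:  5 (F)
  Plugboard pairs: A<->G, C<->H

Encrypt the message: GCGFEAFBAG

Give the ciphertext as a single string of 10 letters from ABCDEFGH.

Char 1 ('G'): step: R->5, L=5; G->plug->A->R->A->L->A->refl->B->L'->E->R'->F->plug->F
Char 2 ('C'): step: R->6, L=5; C->plug->H->R->H->L->G->refl->E->L'->D->R'->E->plug->E
Char 3 ('G'): step: R->7, L=5; G->plug->A->R->A->L->A->refl->B->L'->E->R'->C->plug->H
Char 4 ('F'): step: R->0, L->6 (L advanced); F->plug->F->R->F->L->E->refl->G->L'->A->R'->E->plug->E
Char 5 ('E'): step: R->1, L=6; E->plug->E->R->E->L->B->refl->A->L'->D->R'->C->plug->H
Char 6 ('A'): step: R->2, L=6; A->plug->G->R->A->L->G->refl->E->L'->F->R'->F->plug->F
Char 7 ('F'): step: R->3, L=6; F->plug->F->R->H->L->H->refl->C->L'->B->R'->A->plug->G
Char 8 ('B'): step: R->4, L=6; B->plug->B->R->B->L->C->refl->H->L'->H->R'->F->plug->F
Char 9 ('A'): step: R->5, L=6; A->plug->G->R->H->L->H->refl->C->L'->B->R'->B->plug->B
Char 10 ('G'): step: R->6, L=6; G->plug->A->R->A->L->G->refl->E->L'->F->R'->D->plug->D

Answer: FEHEHFGFBD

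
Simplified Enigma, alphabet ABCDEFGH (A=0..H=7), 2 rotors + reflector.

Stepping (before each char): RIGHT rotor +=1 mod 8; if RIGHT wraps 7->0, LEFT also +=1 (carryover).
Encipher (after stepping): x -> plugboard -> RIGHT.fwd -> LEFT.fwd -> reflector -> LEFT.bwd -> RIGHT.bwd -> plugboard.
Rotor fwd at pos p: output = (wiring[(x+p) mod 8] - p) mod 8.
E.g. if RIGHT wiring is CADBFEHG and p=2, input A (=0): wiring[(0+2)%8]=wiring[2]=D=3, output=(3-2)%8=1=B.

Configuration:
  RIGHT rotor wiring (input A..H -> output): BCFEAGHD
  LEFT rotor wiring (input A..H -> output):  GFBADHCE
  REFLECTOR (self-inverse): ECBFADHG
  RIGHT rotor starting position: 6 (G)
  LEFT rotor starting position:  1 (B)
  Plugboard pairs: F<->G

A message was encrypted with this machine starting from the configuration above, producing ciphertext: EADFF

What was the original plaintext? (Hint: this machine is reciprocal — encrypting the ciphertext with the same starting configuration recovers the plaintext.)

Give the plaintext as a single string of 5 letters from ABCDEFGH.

Char 1 ('E'): step: R->7, L=1; E->plug->E->R->F->L->B->refl->C->L'->D->R'->C->plug->C
Char 2 ('A'): step: R->0, L->2 (L advanced); A->plug->A->R->B->L->G->refl->H->L'->A->R'->E->plug->E
Char 3 ('D'): step: R->1, L=2; D->plug->D->R->H->L->D->refl->F->L'->D->R'->C->plug->C
Char 4 ('F'): step: R->2, L=2; F->plug->G->R->H->L->D->refl->F->L'->D->R'->A->plug->A
Char 5 ('F'): step: R->3, L=2; F->plug->G->R->H->L->D->refl->F->L'->D->R'->C->plug->C

Answer: CECAC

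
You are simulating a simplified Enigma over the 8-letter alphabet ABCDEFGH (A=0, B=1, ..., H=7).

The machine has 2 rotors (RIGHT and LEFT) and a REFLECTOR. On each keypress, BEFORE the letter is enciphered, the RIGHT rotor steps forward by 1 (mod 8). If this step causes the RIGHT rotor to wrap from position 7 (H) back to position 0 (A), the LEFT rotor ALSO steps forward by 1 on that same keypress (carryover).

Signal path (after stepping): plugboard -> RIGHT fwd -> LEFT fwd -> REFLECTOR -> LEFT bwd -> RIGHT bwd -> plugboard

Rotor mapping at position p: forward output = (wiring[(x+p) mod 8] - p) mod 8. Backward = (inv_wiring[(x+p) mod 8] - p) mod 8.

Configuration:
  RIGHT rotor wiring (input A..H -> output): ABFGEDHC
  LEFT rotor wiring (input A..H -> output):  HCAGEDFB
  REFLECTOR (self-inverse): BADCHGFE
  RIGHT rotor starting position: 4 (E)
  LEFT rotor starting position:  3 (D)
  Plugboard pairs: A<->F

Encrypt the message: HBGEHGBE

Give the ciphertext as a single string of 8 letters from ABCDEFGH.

Answer: EEEGBDGB

Derivation:
Char 1 ('H'): step: R->5, L=3; H->plug->H->R->H->L->F->refl->G->L'->E->R'->E->plug->E
Char 2 ('B'): step: R->6, L=3; B->plug->B->R->E->L->G->refl->F->L'->H->R'->E->plug->E
Char 3 ('G'): step: R->7, L=3; G->plug->G->R->E->L->G->refl->F->L'->H->R'->E->plug->E
Char 4 ('E'): step: R->0, L->4 (L advanced); E->plug->E->R->E->L->D->refl->C->L'->H->R'->G->plug->G
Char 5 ('H'): step: R->1, L=4; H->plug->H->R->H->L->C->refl->D->L'->E->R'->B->plug->B
Char 6 ('G'): step: R->2, L=4; G->plug->G->R->G->L->E->refl->H->L'->B->R'->D->plug->D
Char 7 ('B'): step: R->3, L=4; B->plug->B->R->B->L->H->refl->E->L'->G->R'->G->plug->G
Char 8 ('E'): step: R->4, L=4; E->plug->E->R->E->L->D->refl->C->L'->H->R'->B->plug->B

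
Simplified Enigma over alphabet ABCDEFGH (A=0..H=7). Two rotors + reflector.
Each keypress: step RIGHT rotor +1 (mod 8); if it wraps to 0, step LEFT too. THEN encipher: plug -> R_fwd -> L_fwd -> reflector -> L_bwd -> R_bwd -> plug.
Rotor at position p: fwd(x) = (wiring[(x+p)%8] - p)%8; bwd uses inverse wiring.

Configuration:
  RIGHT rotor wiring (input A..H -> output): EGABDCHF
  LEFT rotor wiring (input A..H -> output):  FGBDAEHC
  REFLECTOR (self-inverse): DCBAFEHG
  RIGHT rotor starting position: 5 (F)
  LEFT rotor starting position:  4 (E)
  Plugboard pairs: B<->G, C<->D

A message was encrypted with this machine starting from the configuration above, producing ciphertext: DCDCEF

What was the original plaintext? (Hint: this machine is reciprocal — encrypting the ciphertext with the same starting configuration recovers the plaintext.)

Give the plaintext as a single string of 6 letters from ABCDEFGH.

Char 1 ('D'): step: R->6, L=4; D->plug->C->R->G->L->F->refl->E->L'->A->R'->D->plug->C
Char 2 ('C'): step: R->7, L=4; C->plug->D->R->B->L->A->refl->D->L'->C->R'->E->plug->E
Char 3 ('D'): step: R->0, L->5 (L advanced); D->plug->C->R->A->L->H->refl->G->L'->G->R'->B->plug->G
Char 4 ('C'): step: R->1, L=5; C->plug->D->R->C->L->F->refl->E->L'->F->R'->A->plug->A
Char 5 ('E'): step: R->2, L=5; E->plug->E->R->F->L->E->refl->F->L'->C->R'->G->plug->B
Char 6 ('F'): step: R->3, L=5; F->plug->F->R->B->L->C->refl->B->L'->E->R'->D->plug->C

Answer: CEGABC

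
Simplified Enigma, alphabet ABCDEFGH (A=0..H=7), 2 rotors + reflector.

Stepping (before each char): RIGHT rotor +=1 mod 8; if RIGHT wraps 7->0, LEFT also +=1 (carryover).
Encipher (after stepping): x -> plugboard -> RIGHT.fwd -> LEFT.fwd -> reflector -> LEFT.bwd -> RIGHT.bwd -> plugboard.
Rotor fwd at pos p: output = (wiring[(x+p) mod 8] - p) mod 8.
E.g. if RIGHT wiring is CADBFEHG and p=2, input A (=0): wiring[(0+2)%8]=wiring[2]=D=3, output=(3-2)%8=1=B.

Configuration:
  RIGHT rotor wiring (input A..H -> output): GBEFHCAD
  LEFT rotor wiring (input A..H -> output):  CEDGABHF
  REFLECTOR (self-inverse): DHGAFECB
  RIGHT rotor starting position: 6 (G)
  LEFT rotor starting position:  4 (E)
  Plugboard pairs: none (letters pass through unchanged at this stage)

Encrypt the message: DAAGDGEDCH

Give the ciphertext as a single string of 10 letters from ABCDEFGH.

Answer: CCBEHACCBA

Derivation:
Char 1 ('D'): step: R->7, L=4; D->plug->D->R->F->L->A->refl->D->L'->C->R'->C->plug->C
Char 2 ('A'): step: R->0, L->5 (L advanced); A->plug->A->R->G->L->B->refl->H->L'->E->R'->C->plug->C
Char 3 ('A'): step: R->1, L=5; A->plug->A->R->A->L->E->refl->F->L'->D->R'->B->plug->B
Char 4 ('G'): step: R->2, L=5; G->plug->G->R->E->L->H->refl->B->L'->G->R'->E->plug->E
Char 5 ('D'): step: R->3, L=5; D->plug->D->R->F->L->G->refl->C->L'->B->R'->H->plug->H
Char 6 ('G'): step: R->4, L=5; G->plug->G->R->A->L->E->refl->F->L'->D->R'->A->plug->A
Char 7 ('E'): step: R->5, L=5; E->plug->E->R->E->L->H->refl->B->L'->G->R'->C->plug->C
Char 8 ('D'): step: R->6, L=5; D->plug->D->R->D->L->F->refl->E->L'->A->R'->C->plug->C
Char 9 ('C'): step: R->7, L=5; C->plug->C->R->C->L->A->refl->D->L'->H->R'->B->plug->B
Char 10 ('H'): step: R->0, L->6 (L advanced); H->plug->H->R->D->L->G->refl->C->L'->G->R'->A->plug->A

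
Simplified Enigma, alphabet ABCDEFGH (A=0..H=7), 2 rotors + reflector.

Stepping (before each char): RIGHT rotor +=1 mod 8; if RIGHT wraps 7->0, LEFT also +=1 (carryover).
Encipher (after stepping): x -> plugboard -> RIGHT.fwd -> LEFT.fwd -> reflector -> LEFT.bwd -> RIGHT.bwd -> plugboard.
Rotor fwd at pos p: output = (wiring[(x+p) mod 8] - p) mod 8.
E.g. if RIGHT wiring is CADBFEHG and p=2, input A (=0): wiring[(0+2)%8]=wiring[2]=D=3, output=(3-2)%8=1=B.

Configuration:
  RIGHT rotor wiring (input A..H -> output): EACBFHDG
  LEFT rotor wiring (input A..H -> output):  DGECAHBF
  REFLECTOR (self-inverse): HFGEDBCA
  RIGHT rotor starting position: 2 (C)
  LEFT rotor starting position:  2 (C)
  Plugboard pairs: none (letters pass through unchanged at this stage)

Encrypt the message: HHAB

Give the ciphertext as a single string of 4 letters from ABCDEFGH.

Answer: GCHD

Derivation:
Char 1 ('H'): step: R->3, L=2; H->plug->H->R->H->L->E->refl->D->L'->F->R'->G->plug->G
Char 2 ('H'): step: R->4, L=2; H->plug->H->R->F->L->D->refl->E->L'->H->R'->C->plug->C
Char 3 ('A'): step: R->5, L=2; A->plug->A->R->C->L->G->refl->C->L'->A->R'->H->plug->H
Char 4 ('B'): step: R->6, L=2; B->plug->B->R->A->L->C->refl->G->L'->C->R'->D->plug->D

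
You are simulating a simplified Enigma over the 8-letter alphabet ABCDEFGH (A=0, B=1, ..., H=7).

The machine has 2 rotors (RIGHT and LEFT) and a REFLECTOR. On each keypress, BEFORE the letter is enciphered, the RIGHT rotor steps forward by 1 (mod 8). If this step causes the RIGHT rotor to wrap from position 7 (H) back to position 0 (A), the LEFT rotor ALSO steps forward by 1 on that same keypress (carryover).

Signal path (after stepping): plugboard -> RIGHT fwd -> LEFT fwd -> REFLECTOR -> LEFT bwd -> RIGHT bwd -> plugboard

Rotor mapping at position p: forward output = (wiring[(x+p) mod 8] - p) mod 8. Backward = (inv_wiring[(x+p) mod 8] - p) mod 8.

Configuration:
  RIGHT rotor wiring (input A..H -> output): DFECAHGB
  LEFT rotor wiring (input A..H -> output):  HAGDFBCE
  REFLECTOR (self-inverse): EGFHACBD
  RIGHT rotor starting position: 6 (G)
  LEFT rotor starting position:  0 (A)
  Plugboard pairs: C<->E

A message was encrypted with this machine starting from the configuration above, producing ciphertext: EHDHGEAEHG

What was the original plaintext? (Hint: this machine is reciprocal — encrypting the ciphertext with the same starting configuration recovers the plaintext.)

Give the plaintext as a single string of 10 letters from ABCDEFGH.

Char 1 ('E'): step: R->7, L=0; E->plug->C->R->G->L->C->refl->F->L'->E->R'->B->plug->B
Char 2 ('H'): step: R->0, L->1 (L advanced); H->plug->H->R->B->L->F->refl->C->L'->C->R'->D->plug->D
Char 3 ('D'): step: R->1, L=1; D->plug->D->R->H->L->G->refl->B->L'->F->R'->F->plug->F
Char 4 ('H'): step: R->2, L=1; H->plug->H->R->D->L->E->refl->A->L'->E->R'->E->plug->C
Char 5 ('G'): step: R->3, L=1; G->plug->G->R->C->L->C->refl->F->L'->B->R'->H->plug->H
Char 6 ('E'): step: R->4, L=1; E->plug->C->R->C->L->C->refl->F->L'->B->R'->F->plug->F
Char 7 ('A'): step: R->5, L=1; A->plug->A->R->C->L->C->refl->F->L'->B->R'->B->plug->B
Char 8 ('E'): step: R->6, L=1; E->plug->C->R->F->L->B->refl->G->L'->H->R'->D->plug->D
Char 9 ('H'): step: R->7, L=1; H->plug->H->R->H->L->G->refl->B->L'->F->R'->D->plug->D
Char 10 ('G'): step: R->0, L->2 (L advanced); G->plug->G->R->G->L->F->refl->C->L'->F->R'->B->plug->B

Answer: BDFCHFBDDB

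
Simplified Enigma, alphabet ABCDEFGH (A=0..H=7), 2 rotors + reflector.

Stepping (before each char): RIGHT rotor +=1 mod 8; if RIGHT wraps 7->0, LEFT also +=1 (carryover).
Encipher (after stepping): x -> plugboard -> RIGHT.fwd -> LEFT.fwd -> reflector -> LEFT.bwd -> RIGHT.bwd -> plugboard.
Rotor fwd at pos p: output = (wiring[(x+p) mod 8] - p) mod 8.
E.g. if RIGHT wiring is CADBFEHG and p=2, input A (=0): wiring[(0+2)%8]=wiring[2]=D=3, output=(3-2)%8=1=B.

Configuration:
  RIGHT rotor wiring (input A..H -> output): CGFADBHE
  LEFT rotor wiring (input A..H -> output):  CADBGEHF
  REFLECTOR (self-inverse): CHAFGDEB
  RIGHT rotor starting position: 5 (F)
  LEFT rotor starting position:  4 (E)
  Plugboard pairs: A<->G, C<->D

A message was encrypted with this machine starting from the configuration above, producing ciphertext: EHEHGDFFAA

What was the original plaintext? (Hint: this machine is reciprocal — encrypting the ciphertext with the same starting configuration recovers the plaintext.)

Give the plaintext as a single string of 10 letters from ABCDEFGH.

Char 1 ('E'): step: R->6, L=4; E->plug->E->R->H->L->F->refl->D->L'->C->R'->F->plug->F
Char 2 ('H'): step: R->7, L=4; H->plug->H->R->A->L->C->refl->A->L'->B->R'->E->plug->E
Char 3 ('E'): step: R->0, L->5 (L advanced); E->plug->E->R->D->L->F->refl->D->L'->E->R'->H->plug->H
Char 4 ('H'): step: R->1, L=5; H->plug->H->R->B->L->C->refl->A->L'->C->R'->D->plug->C
Char 5 ('G'): step: R->2, L=5; G->plug->A->R->D->L->F->refl->D->L'->E->R'->H->plug->H
Char 6 ('D'): step: R->3, L=5; D->plug->C->R->G->L->E->refl->G->L'->F->R'->A->plug->G
Char 7 ('F'): step: R->4, L=5; F->plug->F->R->C->L->A->refl->C->L'->B->R'->G->plug->A
Char 8 ('F'): step: R->5, L=5; F->plug->F->R->A->L->H->refl->B->L'->H->R'->C->plug->D
Char 9 ('A'): step: R->6, L=5; A->plug->G->R->F->L->G->refl->E->L'->G->R'->B->plug->B
Char 10 ('A'): step: R->7, L=5; A->plug->G->R->C->L->A->refl->C->L'->B->R'->E->plug->E

Answer: FEHCHGADBE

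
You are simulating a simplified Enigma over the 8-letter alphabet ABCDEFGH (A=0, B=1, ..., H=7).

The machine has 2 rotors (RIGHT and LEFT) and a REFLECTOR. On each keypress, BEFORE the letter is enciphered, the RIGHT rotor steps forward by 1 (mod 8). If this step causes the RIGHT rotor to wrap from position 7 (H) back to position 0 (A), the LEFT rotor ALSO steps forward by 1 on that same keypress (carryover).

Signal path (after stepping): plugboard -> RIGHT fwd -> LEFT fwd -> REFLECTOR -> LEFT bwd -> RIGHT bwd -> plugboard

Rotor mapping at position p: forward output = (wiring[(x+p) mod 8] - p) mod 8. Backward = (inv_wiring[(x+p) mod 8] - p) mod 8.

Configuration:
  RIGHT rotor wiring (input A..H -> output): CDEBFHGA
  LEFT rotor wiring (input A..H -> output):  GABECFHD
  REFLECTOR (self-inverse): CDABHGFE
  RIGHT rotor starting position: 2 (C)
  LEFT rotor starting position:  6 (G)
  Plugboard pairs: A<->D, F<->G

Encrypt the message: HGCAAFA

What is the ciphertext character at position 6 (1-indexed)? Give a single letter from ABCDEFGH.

Char 1 ('H'): step: R->3, L=6; H->plug->H->R->B->L->F->refl->G->L'->F->R'->E->plug->E
Char 2 ('G'): step: R->4, L=6; G->plug->F->R->H->L->H->refl->E->L'->G->R'->E->plug->E
Char 3 ('C'): step: R->5, L=6; C->plug->C->R->D->L->C->refl->A->L'->C->R'->A->plug->D
Char 4 ('A'): step: R->6, L=6; A->plug->D->R->F->L->G->refl->F->L'->B->R'->H->plug->H
Char 5 ('A'): step: R->7, L=6; A->plug->D->R->F->L->G->refl->F->L'->B->R'->A->plug->D
Char 6 ('F'): step: R->0, L->7 (L advanced); F->plug->G->R->G->L->G->refl->F->L'->E->R'->C->plug->C

C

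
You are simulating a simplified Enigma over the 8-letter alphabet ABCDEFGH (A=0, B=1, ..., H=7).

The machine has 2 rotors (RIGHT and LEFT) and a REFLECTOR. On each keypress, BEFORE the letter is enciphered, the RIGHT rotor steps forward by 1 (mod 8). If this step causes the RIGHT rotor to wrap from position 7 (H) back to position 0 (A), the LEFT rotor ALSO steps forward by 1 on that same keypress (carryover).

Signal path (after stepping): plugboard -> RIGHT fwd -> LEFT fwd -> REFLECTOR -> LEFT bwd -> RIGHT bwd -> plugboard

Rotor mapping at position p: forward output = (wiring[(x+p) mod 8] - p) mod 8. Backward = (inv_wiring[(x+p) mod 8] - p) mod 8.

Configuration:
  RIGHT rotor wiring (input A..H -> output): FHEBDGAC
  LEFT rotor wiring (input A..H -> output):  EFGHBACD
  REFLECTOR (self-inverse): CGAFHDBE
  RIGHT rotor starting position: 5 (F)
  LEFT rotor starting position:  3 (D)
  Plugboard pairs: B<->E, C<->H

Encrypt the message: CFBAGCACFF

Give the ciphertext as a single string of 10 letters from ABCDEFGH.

Answer: FEDCHHGGDE

Derivation:
Char 1 ('C'): step: R->6, L=3; C->plug->H->R->A->L->E->refl->H->L'->D->R'->F->plug->F
Char 2 ('F'): step: R->7, L=3; F->plug->F->R->E->L->A->refl->C->L'->G->R'->B->plug->E
Char 3 ('B'): step: R->0, L->4 (L advanced); B->plug->E->R->D->L->H->refl->E->L'->B->R'->D->plug->D
Char 4 ('A'): step: R->1, L=4; A->plug->A->R->G->L->C->refl->A->L'->E->R'->H->plug->C
Char 5 ('G'): step: R->2, L=4; G->plug->G->R->D->L->H->refl->E->L'->B->R'->C->plug->H
Char 6 ('C'): step: R->3, L=4; C->plug->H->R->B->L->E->refl->H->L'->D->R'->C->plug->H
Char 7 ('A'): step: R->4, L=4; A->plug->A->R->H->L->D->refl->F->L'->A->R'->G->plug->G
Char 8 ('C'): step: R->5, L=4; C->plug->H->R->G->L->C->refl->A->L'->E->R'->G->plug->G
Char 9 ('F'): step: R->6, L=4; F->plug->F->R->D->L->H->refl->E->L'->B->R'->D->plug->D
Char 10 ('F'): step: R->7, L=4; F->plug->F->R->E->L->A->refl->C->L'->G->R'->B->plug->E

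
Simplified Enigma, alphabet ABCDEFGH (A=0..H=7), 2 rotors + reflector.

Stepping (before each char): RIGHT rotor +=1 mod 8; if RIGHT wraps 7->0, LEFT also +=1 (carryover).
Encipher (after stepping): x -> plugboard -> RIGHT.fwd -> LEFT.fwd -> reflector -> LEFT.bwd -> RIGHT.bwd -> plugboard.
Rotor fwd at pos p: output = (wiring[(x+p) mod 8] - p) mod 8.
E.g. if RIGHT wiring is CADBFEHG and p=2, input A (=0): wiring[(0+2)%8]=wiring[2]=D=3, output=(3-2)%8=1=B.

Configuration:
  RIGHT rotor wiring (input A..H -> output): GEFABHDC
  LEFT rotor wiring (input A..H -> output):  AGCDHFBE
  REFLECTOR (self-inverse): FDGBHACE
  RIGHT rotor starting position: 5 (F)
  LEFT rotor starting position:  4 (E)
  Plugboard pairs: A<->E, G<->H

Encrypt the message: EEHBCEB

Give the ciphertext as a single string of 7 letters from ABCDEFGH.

Answer: DFBEBDG

Derivation:
Char 1 ('E'): step: R->6, L=4; E->plug->A->R->F->L->C->refl->G->L'->G->R'->D->plug->D
Char 2 ('E'): step: R->7, L=4; E->plug->A->R->D->L->A->refl->F->L'->C->R'->F->plug->F
Char 3 ('H'): step: R->0, L->5 (L advanced); H->plug->G->R->D->L->D->refl->B->L'->E->R'->B->plug->B
Char 4 ('B'): step: R->1, L=5; B->plug->B->R->E->L->B->refl->D->L'->D->R'->A->plug->E
Char 5 ('C'): step: R->2, L=5; C->plug->C->R->H->L->C->refl->G->L'->G->R'->B->plug->B
Char 6 ('E'): step: R->3, L=5; E->plug->A->R->F->L->F->refl->A->L'->A->R'->D->plug->D
Char 7 ('B'): step: R->4, L=5; B->plug->B->R->D->L->D->refl->B->L'->E->R'->H->plug->G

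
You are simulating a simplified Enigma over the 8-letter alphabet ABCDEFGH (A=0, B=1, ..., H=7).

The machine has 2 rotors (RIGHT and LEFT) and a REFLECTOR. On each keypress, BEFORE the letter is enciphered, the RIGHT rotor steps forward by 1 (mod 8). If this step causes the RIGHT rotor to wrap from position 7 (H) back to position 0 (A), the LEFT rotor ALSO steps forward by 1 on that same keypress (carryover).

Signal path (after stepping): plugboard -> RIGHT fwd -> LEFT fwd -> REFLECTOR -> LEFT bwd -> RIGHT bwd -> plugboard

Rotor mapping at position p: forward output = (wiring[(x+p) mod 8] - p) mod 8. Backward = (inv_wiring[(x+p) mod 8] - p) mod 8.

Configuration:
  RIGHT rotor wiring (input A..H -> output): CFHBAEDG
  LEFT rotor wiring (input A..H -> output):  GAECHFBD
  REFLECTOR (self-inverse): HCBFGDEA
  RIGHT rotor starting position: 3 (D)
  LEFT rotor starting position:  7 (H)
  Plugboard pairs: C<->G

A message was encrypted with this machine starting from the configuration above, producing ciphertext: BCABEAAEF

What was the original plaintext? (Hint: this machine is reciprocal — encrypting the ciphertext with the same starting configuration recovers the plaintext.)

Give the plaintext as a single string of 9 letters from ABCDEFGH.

Answer: EHEHAHBAA

Derivation:
Char 1 ('B'): step: R->4, L=7; B->plug->B->R->A->L->E->refl->G->L'->G->R'->E->plug->E
Char 2 ('C'): step: R->5, L=7; C->plug->G->R->E->L->D->refl->F->L'->D->R'->H->plug->H
Char 3 ('A'): step: R->6, L=7; A->plug->A->R->F->L->A->refl->H->L'->B->R'->E->plug->E
Char 4 ('B'): step: R->7, L=7; B->plug->B->R->D->L->F->refl->D->L'->E->R'->H->plug->H
Char 5 ('E'): step: R->0, L->0 (L advanced); E->plug->E->R->A->L->G->refl->E->L'->C->R'->A->plug->A
Char 6 ('A'): step: R->1, L=0; A->plug->A->R->E->L->H->refl->A->L'->B->R'->H->plug->H
Char 7 ('A'): step: R->2, L=0; A->plug->A->R->F->L->F->refl->D->L'->H->R'->B->plug->B
Char 8 ('E'): step: R->3, L=0; E->plug->E->R->D->L->C->refl->B->L'->G->R'->A->plug->A
Char 9 ('F'): step: R->4, L=0; F->plug->F->R->B->L->A->refl->H->L'->E->R'->A->plug->A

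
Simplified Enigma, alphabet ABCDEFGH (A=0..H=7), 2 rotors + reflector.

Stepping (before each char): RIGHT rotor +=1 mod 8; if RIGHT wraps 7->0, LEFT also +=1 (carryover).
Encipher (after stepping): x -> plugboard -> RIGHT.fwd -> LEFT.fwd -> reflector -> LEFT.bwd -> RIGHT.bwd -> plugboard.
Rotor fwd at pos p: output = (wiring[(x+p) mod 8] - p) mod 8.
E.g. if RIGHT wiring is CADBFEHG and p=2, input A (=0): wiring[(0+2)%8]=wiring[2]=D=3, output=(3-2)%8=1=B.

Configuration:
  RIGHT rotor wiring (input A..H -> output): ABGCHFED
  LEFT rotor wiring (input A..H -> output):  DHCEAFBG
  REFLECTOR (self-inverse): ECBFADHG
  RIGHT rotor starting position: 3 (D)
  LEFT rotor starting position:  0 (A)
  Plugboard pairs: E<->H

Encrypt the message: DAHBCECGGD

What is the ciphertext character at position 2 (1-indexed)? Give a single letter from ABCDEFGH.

Char 1 ('D'): step: R->4, L=0; D->plug->D->R->H->L->G->refl->H->L'->B->R'->B->plug->B
Char 2 ('A'): step: R->5, L=0; A->plug->A->R->A->L->D->refl->F->L'->F->R'->G->plug->G

G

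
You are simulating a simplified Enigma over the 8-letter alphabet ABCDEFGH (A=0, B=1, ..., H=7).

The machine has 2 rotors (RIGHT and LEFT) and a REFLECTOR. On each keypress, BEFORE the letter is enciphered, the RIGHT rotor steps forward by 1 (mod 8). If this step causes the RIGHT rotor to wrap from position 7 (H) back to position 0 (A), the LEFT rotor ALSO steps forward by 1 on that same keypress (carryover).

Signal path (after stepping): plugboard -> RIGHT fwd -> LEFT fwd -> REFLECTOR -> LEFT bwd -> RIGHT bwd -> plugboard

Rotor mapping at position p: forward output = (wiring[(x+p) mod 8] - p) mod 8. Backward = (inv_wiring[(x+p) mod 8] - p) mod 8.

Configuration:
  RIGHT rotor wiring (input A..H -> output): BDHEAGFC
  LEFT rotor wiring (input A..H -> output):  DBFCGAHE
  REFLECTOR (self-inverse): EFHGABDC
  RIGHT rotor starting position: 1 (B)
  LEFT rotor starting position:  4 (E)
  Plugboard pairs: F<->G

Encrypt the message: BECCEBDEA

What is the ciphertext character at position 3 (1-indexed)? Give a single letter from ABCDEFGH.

Char 1 ('B'): step: R->2, L=4; B->plug->B->R->C->L->D->refl->G->L'->H->R'->G->plug->F
Char 2 ('E'): step: R->3, L=4; E->plug->E->R->H->L->G->refl->D->L'->C->R'->D->plug->D
Char 3 ('C'): step: R->4, L=4; C->plug->C->R->B->L->E->refl->A->L'->D->R'->G->plug->F

F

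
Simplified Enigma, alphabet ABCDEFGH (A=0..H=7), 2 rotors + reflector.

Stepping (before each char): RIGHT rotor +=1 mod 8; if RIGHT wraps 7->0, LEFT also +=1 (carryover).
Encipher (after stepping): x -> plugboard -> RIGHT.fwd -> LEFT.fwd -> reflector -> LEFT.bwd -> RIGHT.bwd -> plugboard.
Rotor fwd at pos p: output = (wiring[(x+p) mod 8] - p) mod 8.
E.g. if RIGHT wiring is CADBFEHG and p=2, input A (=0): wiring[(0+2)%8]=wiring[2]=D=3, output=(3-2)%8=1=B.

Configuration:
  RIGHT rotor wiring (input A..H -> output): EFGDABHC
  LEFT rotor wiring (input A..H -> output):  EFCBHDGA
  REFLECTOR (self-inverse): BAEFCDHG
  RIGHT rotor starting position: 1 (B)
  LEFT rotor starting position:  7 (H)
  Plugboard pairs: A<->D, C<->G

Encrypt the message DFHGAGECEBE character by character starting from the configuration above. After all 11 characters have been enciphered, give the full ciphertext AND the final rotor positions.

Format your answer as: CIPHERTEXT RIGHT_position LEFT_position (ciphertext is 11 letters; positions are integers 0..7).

Char 1 ('D'): step: R->2, L=7; D->plug->A->R->E->L->C->refl->E->L'->G->R'->C->plug->G
Char 2 ('F'): step: R->3, L=7; F->plug->F->R->B->L->F->refl->D->L'->D->R'->H->plug->H
Char 3 ('H'): step: R->4, L=7; H->plug->H->R->H->L->H->refl->G->L'->C->R'->G->plug->C
Char 4 ('G'): step: R->5, L=7; G->plug->C->R->F->L->A->refl->B->L'->A->R'->E->plug->E
Char 5 ('A'): step: R->6, L=7; A->plug->D->R->H->L->H->refl->G->L'->C->R'->G->plug->C
Char 6 ('G'): step: R->7, L=7; G->plug->C->R->G->L->E->refl->C->L'->E->R'->E->plug->E
Char 7 ('E'): step: R->0, L->0 (L advanced); E->plug->E->R->A->L->E->refl->C->L'->C->R'->H->plug->H
Char 8 ('C'): step: R->1, L=0; C->plug->G->R->B->L->F->refl->D->L'->F->R'->B->plug->B
Char 9 ('E'): step: R->2, L=0; E->plug->E->R->F->L->D->refl->F->L'->B->R'->B->plug->B
Char 10 ('B'): step: R->3, L=0; B->plug->B->R->F->L->D->refl->F->L'->B->R'->F->plug->F
Char 11 ('E'): step: R->4, L=0; E->plug->E->R->A->L->E->refl->C->L'->C->R'->G->plug->C
Final: ciphertext=GHCECEHBBFC, RIGHT=4, LEFT=0

Answer: GHCECEHBBFC 4 0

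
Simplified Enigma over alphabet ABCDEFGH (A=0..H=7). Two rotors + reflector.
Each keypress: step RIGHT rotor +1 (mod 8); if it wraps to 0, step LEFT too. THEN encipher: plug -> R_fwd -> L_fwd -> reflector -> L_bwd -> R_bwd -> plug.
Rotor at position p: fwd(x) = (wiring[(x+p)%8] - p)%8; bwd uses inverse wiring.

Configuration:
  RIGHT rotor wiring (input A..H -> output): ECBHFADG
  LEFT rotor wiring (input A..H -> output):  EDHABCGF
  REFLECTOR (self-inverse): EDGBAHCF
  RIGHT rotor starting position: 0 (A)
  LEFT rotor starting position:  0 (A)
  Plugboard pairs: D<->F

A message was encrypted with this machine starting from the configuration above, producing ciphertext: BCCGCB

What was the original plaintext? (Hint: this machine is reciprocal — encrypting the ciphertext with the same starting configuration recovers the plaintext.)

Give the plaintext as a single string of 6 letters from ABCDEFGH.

Answer: HHHDDE

Derivation:
Char 1 ('B'): step: R->1, L=0; B->plug->B->R->A->L->E->refl->A->L'->D->R'->H->plug->H
Char 2 ('C'): step: R->2, L=0; C->plug->C->R->D->L->A->refl->E->L'->A->R'->H->plug->H
Char 3 ('C'): step: R->3, L=0; C->plug->C->R->F->L->C->refl->G->L'->G->R'->H->plug->H
Char 4 ('G'): step: R->4, L=0; G->plug->G->R->F->L->C->refl->G->L'->G->R'->F->plug->D
Char 5 ('C'): step: R->5, L=0; C->plug->C->R->B->L->D->refl->B->L'->E->R'->F->plug->D
Char 6 ('B'): step: R->6, L=0; B->plug->B->R->A->L->E->refl->A->L'->D->R'->E->plug->E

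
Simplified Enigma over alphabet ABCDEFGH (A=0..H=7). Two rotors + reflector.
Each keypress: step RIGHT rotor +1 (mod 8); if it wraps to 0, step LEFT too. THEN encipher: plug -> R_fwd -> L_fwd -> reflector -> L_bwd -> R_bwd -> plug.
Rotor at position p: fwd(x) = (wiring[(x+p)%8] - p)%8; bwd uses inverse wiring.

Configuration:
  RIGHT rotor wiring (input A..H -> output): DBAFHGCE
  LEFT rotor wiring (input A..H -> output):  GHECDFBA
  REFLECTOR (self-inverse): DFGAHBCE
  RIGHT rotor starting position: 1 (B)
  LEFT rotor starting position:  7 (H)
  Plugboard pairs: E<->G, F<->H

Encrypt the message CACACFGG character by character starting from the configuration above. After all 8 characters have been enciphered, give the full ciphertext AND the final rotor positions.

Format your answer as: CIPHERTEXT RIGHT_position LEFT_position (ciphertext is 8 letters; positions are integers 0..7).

Char 1 ('C'): step: R->2, L=7; C->plug->C->R->F->L->E->refl->H->L'->B->R'->G->plug->E
Char 2 ('A'): step: R->3, L=7; A->plug->A->R->C->L->A->refl->D->L'->E->R'->B->plug->B
Char 3 ('C'): step: R->4, L=7; C->plug->C->R->G->L->G->refl->C->L'->H->R'->E->plug->G
Char 4 ('A'): step: R->5, L=7; A->plug->A->R->B->L->H->refl->E->L'->F->R'->B->plug->B
Char 5 ('C'): step: R->6, L=7; C->plug->C->R->F->L->E->refl->H->L'->B->R'->G->plug->E
Char 6 ('F'): step: R->7, L=7; F->plug->H->R->D->L->F->refl->B->L'->A->R'->F->plug->H
Char 7 ('G'): step: R->0, L->0 (L advanced); G->plug->E->R->H->L->A->refl->D->L'->E->R'->H->plug->F
Char 8 ('G'): step: R->1, L=0; G->plug->E->R->F->L->F->refl->B->L'->G->R'->D->plug->D
Final: ciphertext=EBGBEHFD, RIGHT=1, LEFT=0

Answer: EBGBEHFD 1 0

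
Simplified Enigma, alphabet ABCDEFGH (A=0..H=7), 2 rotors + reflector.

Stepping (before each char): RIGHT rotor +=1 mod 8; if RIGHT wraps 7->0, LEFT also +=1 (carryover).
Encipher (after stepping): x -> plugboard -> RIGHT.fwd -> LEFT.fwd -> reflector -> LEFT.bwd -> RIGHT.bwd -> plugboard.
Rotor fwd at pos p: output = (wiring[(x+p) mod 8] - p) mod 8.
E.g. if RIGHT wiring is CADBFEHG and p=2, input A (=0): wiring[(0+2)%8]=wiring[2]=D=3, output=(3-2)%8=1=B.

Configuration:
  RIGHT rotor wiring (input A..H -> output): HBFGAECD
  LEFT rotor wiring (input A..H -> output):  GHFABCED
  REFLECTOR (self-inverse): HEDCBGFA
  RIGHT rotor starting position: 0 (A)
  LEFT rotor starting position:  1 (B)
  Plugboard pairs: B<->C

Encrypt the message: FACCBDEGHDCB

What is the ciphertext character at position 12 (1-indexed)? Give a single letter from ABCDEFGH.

Char 1 ('F'): step: R->1, L=1; F->plug->F->R->B->L->E->refl->B->L'->E->R'->B->plug->C
Char 2 ('A'): step: R->2, L=1; A->plug->A->R->D->L->A->refl->H->L'->C->R'->D->plug->D
Char 3 ('C'): step: R->3, L=1; C->plug->B->R->F->L->D->refl->C->L'->G->R'->G->plug->G
Char 4 ('C'): step: R->4, L=1; C->plug->B->R->A->L->G->refl->F->L'->H->R'->D->plug->D
Char 5 ('B'): step: R->5, L=1; B->plug->C->R->G->L->C->refl->D->L'->F->R'->B->plug->C
Char 6 ('D'): step: R->6, L=1; D->plug->D->R->D->L->A->refl->H->L'->C->R'->G->plug->G
Char 7 ('E'): step: R->7, L=1; E->plug->E->R->H->L->F->refl->G->L'->A->R'->B->plug->C
Char 8 ('G'): step: R->0, L->2 (L advanced); G->plug->G->R->C->L->H->refl->A->L'->D->R'->H->plug->H
Char 9 ('H'): step: R->1, L=2; H->plug->H->R->G->L->E->refl->B->L'->F->R'->C->plug->B
Char 10 ('D'): step: R->2, L=2; D->plug->D->R->C->L->H->refl->A->L'->D->R'->A->plug->A
Char 11 ('C'): step: R->3, L=2; C->plug->B->R->F->L->B->refl->E->L'->G->R'->G->plug->G
Char 12 ('B'): step: R->4, L=2; B->plug->C->R->G->L->E->refl->B->L'->F->R'->F->plug->F

F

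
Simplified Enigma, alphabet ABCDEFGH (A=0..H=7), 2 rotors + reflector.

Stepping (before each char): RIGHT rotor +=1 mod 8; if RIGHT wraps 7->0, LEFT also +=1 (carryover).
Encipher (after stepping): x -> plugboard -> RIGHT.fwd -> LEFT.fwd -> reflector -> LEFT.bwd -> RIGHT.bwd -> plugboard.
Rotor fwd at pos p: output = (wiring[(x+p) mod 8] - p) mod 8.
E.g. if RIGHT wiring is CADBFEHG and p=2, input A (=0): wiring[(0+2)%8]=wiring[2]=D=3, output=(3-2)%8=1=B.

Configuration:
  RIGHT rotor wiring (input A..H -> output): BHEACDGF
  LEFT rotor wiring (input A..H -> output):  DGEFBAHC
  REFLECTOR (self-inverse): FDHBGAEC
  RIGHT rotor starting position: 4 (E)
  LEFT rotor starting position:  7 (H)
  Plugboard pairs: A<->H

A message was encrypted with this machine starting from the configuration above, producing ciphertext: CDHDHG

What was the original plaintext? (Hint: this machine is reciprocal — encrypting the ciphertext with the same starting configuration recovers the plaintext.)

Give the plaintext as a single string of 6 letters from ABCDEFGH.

Char 1 ('C'): step: R->5, L=7; C->plug->C->R->A->L->D->refl->B->L'->G->R'->A->plug->H
Char 2 ('D'): step: R->6, L=7; D->plug->D->R->B->L->E->refl->G->L'->E->R'->G->plug->G
Char 3 ('H'): step: R->7, L=7; H->plug->A->R->G->L->B->refl->D->L'->A->R'->C->plug->C
Char 4 ('D'): step: R->0, L->0 (L advanced); D->plug->D->R->A->L->D->refl->B->L'->E->R'->C->plug->C
Char 5 ('H'): step: R->1, L=0; H->plug->A->R->G->L->H->refl->C->L'->H->R'->C->plug->C
Char 6 ('G'): step: R->2, L=0; G->plug->G->R->H->L->C->refl->H->L'->G->R'->B->plug->B

Answer: HGCCCB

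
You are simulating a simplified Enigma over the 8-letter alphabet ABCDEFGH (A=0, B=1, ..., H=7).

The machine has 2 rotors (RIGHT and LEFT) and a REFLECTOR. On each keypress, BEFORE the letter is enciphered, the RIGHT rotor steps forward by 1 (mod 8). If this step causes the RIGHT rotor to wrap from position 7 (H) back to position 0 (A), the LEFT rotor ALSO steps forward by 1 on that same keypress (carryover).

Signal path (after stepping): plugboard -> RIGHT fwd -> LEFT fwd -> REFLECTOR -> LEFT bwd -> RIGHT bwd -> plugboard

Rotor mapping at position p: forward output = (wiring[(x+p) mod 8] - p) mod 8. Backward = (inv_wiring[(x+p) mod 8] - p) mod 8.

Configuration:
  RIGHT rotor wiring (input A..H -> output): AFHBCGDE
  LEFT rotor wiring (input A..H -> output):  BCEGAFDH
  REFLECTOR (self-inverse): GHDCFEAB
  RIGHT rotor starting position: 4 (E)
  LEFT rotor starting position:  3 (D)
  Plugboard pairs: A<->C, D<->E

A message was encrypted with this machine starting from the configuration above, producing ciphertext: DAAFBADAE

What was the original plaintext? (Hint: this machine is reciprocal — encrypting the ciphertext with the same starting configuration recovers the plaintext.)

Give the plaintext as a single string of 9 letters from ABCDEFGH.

Char 1 ('D'): step: R->5, L=3; D->plug->E->R->A->L->D->refl->C->L'->C->R'->F->plug->F
Char 2 ('A'): step: R->6, L=3; A->plug->C->R->C->L->C->refl->D->L'->A->R'->H->plug->H
Char 3 ('A'): step: R->7, L=3; A->plug->C->R->G->L->H->refl->B->L'->H->R'->G->plug->G
Char 4 ('F'): step: R->0, L->4 (L advanced); F->plug->F->R->G->L->A->refl->G->L'->F->R'->B->plug->B
Char 5 ('B'): step: R->1, L=4; B->plug->B->R->G->L->A->refl->G->L'->F->R'->E->plug->D
Char 6 ('A'): step: R->2, L=4; A->plug->C->R->A->L->E->refl->F->L'->E->R'->D->plug->E
Char 7 ('D'): step: R->3, L=4; D->plug->E->R->B->L->B->refl->H->L'->C->R'->G->plug->G
Char 8 ('A'): step: R->4, L=4; A->plug->C->R->H->L->C->refl->D->L'->D->R'->G->plug->G
Char 9 ('E'): step: R->5, L=4; E->plug->D->R->D->L->D->refl->C->L'->H->R'->C->plug->A

Answer: FHGBDEGGA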